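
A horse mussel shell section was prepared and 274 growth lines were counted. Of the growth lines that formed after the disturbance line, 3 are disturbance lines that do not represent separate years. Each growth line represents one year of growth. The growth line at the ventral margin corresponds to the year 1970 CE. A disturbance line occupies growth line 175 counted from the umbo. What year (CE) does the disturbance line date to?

1874 CE

Between growth line 175 and the ventral margin there are 274 − 175 = 99 growth lines.
Removing the 3 false growth lines leaves 99 − 3 = 96 true growth lines beyond the disturbance line.
Counting back 96 years from 1970 CE places the disturbance line in 1970 − 96 = 1874 CE.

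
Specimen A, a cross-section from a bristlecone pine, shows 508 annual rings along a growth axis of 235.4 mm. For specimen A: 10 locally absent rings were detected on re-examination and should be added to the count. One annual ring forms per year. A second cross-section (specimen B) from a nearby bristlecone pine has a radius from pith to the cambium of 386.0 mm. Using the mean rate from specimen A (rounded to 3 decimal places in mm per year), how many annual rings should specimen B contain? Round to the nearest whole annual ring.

Specimen A: adjusted count: 508 + 10 = 518 annual rings.
A: Mean rate = 235.4 mm / 518 years ≈ 0.454 mm per year.
For B, 386.0 / 0.454 = 850.22 years ≈ 850 annual rings.

850 annual rings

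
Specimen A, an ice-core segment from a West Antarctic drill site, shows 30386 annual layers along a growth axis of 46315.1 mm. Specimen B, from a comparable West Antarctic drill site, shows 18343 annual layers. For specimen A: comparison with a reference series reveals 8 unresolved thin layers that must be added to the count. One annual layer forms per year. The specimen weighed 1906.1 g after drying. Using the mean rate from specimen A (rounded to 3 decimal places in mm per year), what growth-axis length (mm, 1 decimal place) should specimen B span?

Specimen A: correcting the raw count gives 30386 + 8 = 30394 true annual layers.
A: Extension rate ≈ 46315.1 / 30394 = 1.524 mm per year.
For B, 1.524 mm/year × 18343 years = 27954.7 mm.

27954.7 mm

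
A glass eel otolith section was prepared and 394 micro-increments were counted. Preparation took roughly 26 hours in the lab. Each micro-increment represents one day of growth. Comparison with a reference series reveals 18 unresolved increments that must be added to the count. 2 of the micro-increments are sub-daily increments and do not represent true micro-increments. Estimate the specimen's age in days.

410 days

Correcting the raw count gives 394 − 2 + 18 = 410 true micro-increments.
One micro-increment per day makes the duration 410 days.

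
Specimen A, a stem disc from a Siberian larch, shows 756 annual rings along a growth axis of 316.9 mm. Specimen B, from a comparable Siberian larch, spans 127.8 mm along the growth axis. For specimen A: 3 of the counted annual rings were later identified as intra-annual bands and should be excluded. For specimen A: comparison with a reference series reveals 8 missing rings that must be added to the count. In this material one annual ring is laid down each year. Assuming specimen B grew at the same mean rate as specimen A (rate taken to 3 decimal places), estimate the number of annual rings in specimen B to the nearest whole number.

Specimen A: after corrections the count is 756 − 3 + 8 = 761 annual rings.
A: Mean rate = 316.9 mm / 761 years ≈ 0.416 mm per year.
For B, 127.8 / 0.416 = 307.21 years ≈ 307 annual rings.

307 annual rings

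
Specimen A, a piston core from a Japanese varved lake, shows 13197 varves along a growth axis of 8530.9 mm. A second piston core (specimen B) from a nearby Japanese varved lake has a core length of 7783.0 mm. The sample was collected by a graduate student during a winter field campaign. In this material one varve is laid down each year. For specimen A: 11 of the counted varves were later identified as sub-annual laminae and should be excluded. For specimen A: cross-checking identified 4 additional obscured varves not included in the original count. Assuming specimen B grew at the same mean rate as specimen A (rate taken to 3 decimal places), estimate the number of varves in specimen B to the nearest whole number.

Specimen A: correcting the raw count gives 13197 − 11 + 4 = 13190 true varves.
A: Mean rate = 8530.9 mm / 13190 years ≈ 0.647 mm per year.
For B, 7783.0 / 0.647 = 12029.37 years ≈ 12029 varves.

12029 varves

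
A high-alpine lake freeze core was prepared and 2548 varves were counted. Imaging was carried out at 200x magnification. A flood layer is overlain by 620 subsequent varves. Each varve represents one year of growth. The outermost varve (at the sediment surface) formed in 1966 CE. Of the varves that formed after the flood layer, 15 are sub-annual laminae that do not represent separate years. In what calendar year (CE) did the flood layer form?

620 varves formed after the flood layer.
Excluding 15 false varves: 620 − 15 = 605.
Counting back 605 years from 1966 CE places the flood layer in 1966 − 605 = 1361 CE.

1361 CE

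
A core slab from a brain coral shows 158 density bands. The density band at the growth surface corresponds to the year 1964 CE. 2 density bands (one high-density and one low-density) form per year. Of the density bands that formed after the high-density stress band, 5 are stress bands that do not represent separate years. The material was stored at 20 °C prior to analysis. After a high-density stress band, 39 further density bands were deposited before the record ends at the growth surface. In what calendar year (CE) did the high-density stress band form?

1947 CE

39 density bands formed after the high-density stress band.
39 − 5 false = 34 true density bands after the high-density stress band.
34 density bands at 2 per year is 34 / 2 = 17 years.
Counting back 17 years from 1964 CE places the high-density stress band in 1964 − 17 = 1947 CE.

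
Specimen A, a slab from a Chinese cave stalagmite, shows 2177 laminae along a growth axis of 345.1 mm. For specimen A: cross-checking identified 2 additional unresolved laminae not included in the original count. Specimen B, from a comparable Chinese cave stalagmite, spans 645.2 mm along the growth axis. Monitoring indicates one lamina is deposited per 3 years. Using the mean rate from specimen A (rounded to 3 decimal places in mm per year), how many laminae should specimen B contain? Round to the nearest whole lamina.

Specimen A: adjusted count: 2177 + 2 = 2179 laminae.
Specimen A: multiplying by 3 years per lamina: 2179 × 3 = 6537 years.
A: 345.1 mm over 6537 years gives 345.1 / 6537 ≈ 0.053 mm/yr.
For B, 645.2 / 0.053 = 12173.58 years; at 3 years per lamina that is 12173.58 / 3 ≈ 4058 laminae.

4058 laminae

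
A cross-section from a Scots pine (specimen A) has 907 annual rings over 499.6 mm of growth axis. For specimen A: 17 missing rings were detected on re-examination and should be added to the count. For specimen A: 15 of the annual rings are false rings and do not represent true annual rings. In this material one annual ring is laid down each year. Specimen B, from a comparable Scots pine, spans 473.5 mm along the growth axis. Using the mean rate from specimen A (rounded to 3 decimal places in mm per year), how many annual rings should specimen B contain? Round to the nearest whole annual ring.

Specimen A: adjusted count: 907 − 15 + 17 = 909 annual rings.
A: 499.6 mm over 909 years gives 499.6 / 909 ≈ 0.550 mm/year.
For B, 473.5 / 0.550 = 860.91 years ≈ 861 annual rings.

861 annual rings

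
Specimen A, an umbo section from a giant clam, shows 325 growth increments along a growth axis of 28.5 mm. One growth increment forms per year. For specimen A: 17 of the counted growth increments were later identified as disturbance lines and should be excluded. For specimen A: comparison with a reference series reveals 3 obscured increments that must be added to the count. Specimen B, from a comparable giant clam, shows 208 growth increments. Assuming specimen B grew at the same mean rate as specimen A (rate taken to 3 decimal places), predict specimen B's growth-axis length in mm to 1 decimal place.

19.1 mm

Specimen A: correcting the raw count gives 325 − 17 + 3 = 311 true growth increments.
A: Mean rate = 28.5 mm / 311 years ≈ 0.092 mm per year.
Length of B = 0.092 × 208 = 19.1 mm.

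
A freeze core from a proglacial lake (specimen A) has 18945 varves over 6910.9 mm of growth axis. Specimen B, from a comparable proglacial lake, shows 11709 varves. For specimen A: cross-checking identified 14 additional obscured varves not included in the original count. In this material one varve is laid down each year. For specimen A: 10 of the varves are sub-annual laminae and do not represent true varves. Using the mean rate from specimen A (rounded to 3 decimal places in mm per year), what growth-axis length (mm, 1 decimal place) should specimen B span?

4273.8 mm

Specimen A: adjusted count: 18945 − 10 + 14 = 18949 varves.
A: Extension rate ≈ 6910.9 / 18949 = 0.365 mm/year.
Length of B = 0.365 × 11709 = 4273.8 mm.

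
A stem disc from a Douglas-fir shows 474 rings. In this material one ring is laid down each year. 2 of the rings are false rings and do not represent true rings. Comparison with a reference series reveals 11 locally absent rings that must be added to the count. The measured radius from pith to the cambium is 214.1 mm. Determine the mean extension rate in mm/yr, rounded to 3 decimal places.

0.443 mm/yr

Adjusted count: 474 − 2 + 11 = 483 rings.
Mean rate = 214.1 mm / 483 years ≈ 0.443 mm/yr.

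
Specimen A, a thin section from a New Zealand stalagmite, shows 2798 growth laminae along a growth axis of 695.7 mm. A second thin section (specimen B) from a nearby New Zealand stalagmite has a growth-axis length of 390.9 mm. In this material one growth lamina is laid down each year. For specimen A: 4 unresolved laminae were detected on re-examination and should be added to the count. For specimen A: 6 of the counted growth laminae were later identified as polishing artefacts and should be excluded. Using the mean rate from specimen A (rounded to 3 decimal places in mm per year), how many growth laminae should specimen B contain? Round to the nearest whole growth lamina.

Specimen A: after corrections the count is 2798 − 6 + 4 = 2796 growth laminae.
A: Extension rate ≈ 695.7 / 2796 = 0.249 mm/yr.
B spans 390.9 / 0.249 = 1569.88 years ≈ 1570 growth laminae.

1570 growth laminae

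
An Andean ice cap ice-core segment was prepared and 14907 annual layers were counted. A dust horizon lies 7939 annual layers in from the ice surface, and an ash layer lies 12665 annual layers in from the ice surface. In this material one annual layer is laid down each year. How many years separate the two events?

4726 yr

The two markers are separated by 12665 − 7939 = 4726 annual layers.
One annual layer per year makes the interval 4726 years.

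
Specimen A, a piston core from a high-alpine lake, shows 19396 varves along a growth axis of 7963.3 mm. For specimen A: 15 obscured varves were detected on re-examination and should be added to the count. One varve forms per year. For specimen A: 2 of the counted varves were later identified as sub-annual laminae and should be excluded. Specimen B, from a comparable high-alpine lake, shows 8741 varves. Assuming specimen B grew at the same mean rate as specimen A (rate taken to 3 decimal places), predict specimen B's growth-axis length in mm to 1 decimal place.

3583.8 mm

Specimen A: true varve count = 19396 − 2 + 15 = 19409.
A: 7963.3 mm over 19409 years gives 7963.3 / 19409 ≈ 0.410 mm/yr.
B's length ≈ 0.410 × 8741 = 3583.8 mm.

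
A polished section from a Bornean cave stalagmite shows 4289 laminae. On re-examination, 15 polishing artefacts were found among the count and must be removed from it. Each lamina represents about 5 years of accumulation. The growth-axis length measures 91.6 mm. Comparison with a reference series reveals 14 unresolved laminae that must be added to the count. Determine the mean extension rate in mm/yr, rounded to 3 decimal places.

After corrections the count is 4289 − 15 + 14 = 4288 laminae.
4288 laminae at 5 years each span 4288 × 5 = 21440 years.
Mean rate = 91.6 mm / 21440 years ≈ 0.004 mm/yr.

0.004 mm/yr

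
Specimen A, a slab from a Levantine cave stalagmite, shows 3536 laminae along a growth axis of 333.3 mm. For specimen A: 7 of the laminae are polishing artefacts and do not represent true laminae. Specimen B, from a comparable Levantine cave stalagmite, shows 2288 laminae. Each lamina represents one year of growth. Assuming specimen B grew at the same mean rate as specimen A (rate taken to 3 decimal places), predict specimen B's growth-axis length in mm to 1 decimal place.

215.1 mm

Specimen A: true lamina count = 3536 − 7 = 3529.
A: 333.3 mm over 3529 years gives 333.3 / 3529 ≈ 0.094 mm/year.
For B, 0.094 mm/year × 2288 years = 215.1 mm.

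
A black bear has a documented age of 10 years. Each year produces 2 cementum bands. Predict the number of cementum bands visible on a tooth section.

20 cementum bands

Expected cementum bands: 10 × 2 = 20.
So 20 cementum bands should be present.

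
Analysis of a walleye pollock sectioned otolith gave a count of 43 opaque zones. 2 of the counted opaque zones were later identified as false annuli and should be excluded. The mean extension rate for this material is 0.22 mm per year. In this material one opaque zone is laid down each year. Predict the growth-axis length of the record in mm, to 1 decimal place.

9.0 mm

Adjusted count: 43 − 2 = 41 opaque zones.
Length ≈ 0.22 × 41 = 9.0 mm.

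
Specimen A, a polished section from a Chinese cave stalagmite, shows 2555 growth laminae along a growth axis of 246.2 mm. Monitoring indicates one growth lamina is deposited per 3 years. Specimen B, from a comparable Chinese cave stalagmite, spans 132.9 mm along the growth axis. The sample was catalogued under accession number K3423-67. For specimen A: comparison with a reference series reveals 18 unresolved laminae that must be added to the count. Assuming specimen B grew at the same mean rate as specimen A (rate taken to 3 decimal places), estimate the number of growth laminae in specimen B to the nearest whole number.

Specimen A: adjusted count: 2555 + 18 = 2573 growth laminae.
Specimen A: multiplying by 3 years per growth lamina: 2573 × 3 = 7719 years.
A: Extension rate ≈ 246.2 / 7719 = 0.032 mm/year.
B spans 132.9 / 0.032 = 4153.12 years; at 3 years per growth lamina that is 4153.12 / 3 ≈ 1384 growth laminae.

1384 growth laminae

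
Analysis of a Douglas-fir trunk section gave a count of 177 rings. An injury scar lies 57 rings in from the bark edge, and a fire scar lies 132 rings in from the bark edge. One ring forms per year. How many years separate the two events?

Separation: 132 − 57 = 75 rings.
At one ring per year, 75 years elapsed between them.

75 years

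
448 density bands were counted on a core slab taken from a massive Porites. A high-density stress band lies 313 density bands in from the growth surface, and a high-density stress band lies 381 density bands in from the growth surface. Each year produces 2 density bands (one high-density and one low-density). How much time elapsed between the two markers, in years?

The two markers are separated by 381 − 313 = 68 density bands.
68 density bands at 2 per year is 68 / 2 = 34 years.

34 years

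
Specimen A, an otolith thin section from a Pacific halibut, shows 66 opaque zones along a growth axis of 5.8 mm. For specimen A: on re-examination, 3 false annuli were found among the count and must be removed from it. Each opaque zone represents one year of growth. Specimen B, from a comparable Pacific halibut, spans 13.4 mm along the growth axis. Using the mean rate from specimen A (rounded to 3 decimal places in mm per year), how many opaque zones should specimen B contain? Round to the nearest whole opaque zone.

146 opaque zones

Specimen A: adjusted count: 66 − 3 = 63 opaque zones.
A: Mean rate = 5.8 mm / 63 years ≈ 0.092 mm/yr.
Specimen B: 13.4 mm / 0.092 mm per year = 145.65 years ≈ 146 opaque zones.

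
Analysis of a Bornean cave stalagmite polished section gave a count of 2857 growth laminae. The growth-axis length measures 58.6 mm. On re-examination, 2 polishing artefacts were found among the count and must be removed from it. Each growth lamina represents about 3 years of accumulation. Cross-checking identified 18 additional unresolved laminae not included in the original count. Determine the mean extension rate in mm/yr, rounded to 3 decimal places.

Correcting the raw count gives 2857 − 2 + 18 = 2873 true growth laminae.
2873 growth laminae at 3 years each span 2873 × 3 = 8619 years.
58.6 mm over 8619 years gives 58.6 / 8619 ≈ 0.007 mm/yr.

0.007 mm/yr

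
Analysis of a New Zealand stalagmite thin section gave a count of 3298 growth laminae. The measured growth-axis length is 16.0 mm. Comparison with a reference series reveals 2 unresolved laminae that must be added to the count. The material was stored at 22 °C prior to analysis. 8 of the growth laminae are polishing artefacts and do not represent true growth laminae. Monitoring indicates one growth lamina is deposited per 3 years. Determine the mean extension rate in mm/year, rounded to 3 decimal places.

0.002 mm/year

True growth lamina count = 3298 − 8 + 2 = 3292.
3292 growth laminae at 3 years each span 3292 × 3 = 9876 years.
16.0 mm over 9876 years gives 16.0 / 9876 ≈ 0.002 mm/year.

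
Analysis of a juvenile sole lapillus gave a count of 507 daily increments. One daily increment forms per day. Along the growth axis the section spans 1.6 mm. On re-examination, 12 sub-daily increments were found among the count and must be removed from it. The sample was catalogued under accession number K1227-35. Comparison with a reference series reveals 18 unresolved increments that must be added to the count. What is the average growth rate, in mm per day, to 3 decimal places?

0.003 mm per day

True daily increment count = 507 − 12 + 18 = 513.
1.6 mm over 513 days gives 1.6 / 513 ≈ 0.003 mm per day.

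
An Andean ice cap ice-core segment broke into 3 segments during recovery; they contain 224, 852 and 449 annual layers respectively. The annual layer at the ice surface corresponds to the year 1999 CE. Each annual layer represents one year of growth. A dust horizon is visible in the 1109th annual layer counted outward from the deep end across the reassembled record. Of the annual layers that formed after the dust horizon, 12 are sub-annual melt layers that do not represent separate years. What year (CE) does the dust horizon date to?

Total annual layers = 224 + 852 + 449 = 1525.
1525 − 1109 = 416 annual layers lie beyond the dust horizon toward the ice surface.
416 − 12 false = 404 true annual layers after the dust horizon.
Counting back 404 years from 1999 CE places the dust horizon in 1999 − 404 = 1595 CE.

1595 CE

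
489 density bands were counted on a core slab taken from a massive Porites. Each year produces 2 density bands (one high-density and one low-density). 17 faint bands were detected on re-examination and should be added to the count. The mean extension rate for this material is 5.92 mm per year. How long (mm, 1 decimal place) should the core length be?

1497.8 mm

Adjusted count: 489 + 17 = 506 density bands.
With 2 density bands per year, 506 / 2 = 253 years.
Predicted length = 5.92 mm/year × 253 years = 1497.8 mm.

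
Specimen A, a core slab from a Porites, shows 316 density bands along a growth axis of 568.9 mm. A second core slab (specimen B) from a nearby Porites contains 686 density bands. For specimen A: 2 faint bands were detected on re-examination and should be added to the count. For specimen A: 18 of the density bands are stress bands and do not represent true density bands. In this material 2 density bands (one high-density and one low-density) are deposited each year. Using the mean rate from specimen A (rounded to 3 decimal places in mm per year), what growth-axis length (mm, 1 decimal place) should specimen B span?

1301.0 mm

Specimen A: correcting the raw count gives 316 − 18 + 2 = 300 true density bands.
Specimen A: with 2 density bands per year, 300 / 2 = 150 years.
A: Extension rate ≈ 568.9 / 150 = 3.793 mm/year.
Specimen B: with 2 density bands per year, 686 / 2 = 343 years. Length of B = 3.793 × 343 = 1301.0 mm.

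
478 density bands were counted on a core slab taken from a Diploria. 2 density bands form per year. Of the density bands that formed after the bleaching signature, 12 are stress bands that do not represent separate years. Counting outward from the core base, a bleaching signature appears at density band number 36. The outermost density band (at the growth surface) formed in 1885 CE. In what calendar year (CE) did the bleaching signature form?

1670 CE

Between density band 36 and the growth surface there are 478 − 36 = 442 density bands.
Excluding 12 false density bands: 442 − 12 = 430.
430 density bands at 2 per year is 430 / 2 = 215 years.
1885 − 215 = 1670 CE.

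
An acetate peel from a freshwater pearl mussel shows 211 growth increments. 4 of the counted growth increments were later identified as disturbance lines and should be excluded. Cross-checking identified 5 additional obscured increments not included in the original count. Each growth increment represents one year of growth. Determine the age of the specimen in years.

After corrections the count is 211 − 4 + 5 = 212 growth increments.
At one growth increment per year, that is 212 years.

212 years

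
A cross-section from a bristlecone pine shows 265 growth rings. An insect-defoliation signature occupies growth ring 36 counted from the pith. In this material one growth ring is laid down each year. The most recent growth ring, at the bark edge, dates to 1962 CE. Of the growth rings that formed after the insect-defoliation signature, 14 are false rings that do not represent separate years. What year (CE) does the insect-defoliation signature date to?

1747 CE

The insect-defoliation signature sits at growth ring 36 from the pith, so 265 − 36 = 229 growth rings formed after it.
Removing the 14 false growth rings leaves 229 − 14 = 215 true growth rings beyond the insect-defoliation signature.
The growth ring at the bark edge is 1962 CE, so the insect-defoliation signature dates to 1962 − 215 = 1747 CE.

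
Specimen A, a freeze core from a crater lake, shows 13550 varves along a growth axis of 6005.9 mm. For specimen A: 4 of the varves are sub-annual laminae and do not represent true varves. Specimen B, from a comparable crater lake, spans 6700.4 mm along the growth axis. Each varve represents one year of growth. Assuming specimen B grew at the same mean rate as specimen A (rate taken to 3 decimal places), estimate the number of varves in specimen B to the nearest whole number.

Specimen A: correcting the raw count gives 13550 − 4 = 13546 true varves.
A: 6005.9 mm over 13546 years gives 6005.9 / 13546 ≈ 0.443 mm/year.
B spans 6700.4 / 0.443 = 15125.06 years ≈ 15125 varves.

15125 varves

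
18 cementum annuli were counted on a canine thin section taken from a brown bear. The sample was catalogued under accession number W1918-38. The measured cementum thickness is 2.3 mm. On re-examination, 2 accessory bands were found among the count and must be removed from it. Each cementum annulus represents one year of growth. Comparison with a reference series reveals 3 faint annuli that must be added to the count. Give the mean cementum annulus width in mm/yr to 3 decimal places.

Adjusted count: 18 − 2 + 3 = 19 cementum annuli.
Mean rate = 2.3 mm / 19 years ≈ 0.121 mm/yr.

0.121 mm/yr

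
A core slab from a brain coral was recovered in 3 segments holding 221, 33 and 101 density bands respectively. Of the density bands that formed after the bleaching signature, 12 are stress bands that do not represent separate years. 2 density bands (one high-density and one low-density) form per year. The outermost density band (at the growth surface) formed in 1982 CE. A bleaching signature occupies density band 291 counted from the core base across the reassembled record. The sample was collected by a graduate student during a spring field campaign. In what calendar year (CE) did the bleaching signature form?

Total density bands = 221 + 33 + 101 = 355.
Between density band 291 and the growth surface there are 355 − 291 = 64 density bands.
Excluding 12 false density bands: 64 − 12 = 52.
52 density bands at 2 per year is 52 / 2 = 26 years.
Counting back 26 years from 1982 CE places the bleaching signature in 1982 − 26 = 1956 CE.

1956 CE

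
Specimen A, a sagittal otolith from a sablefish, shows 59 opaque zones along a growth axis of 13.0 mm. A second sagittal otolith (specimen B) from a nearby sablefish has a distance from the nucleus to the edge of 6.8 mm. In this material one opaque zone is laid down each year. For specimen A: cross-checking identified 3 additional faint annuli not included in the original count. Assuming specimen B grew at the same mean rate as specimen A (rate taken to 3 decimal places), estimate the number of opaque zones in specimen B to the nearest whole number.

Specimen A: true opaque zone count = 59 + 3 = 62.
A: 13.0 mm over 62 years gives 13.0 / 62 ≈ 0.210 mm/yr.
Specimen B: 6.8 mm / 0.210 mm per year = 32.38 years ≈ 32 opaque zones.

32 opaque zones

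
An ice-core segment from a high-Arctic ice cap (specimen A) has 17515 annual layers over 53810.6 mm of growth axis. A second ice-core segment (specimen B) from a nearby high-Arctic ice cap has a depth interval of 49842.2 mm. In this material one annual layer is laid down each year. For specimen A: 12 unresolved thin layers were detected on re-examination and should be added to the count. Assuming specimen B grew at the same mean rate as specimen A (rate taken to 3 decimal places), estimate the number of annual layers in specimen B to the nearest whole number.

16235 annual layers

Specimen A: true annual layer count = 17515 + 12 = 17527.
A: 53810.6 mm over 17527 years gives 53810.6 / 17527 ≈ 3.070 mm per year.
For B, 49842.2 / 3.070 = 16235.24 years ≈ 16235 annual layers.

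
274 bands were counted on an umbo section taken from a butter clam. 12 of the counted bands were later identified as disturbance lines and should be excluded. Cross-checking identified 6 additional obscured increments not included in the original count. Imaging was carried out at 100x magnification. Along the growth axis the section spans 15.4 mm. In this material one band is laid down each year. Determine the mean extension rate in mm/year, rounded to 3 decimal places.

True band count = 274 − 12 + 6 = 268.
Extension rate ≈ 15.4 / 268 = 0.057 mm/year.

0.057 mm/year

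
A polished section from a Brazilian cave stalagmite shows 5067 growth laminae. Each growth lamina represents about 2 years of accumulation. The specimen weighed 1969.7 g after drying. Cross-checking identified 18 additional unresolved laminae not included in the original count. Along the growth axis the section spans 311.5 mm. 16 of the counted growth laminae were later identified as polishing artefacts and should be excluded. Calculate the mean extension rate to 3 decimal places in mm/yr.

Correcting the raw count gives 5067 − 16 + 18 = 5069 true growth laminae.
At 2 years per growth lamina, 5069 × 2 = 10138 years.
Mean rate = 311.5 mm / 10138 years ≈ 0.031 mm/yr.

0.031 mm/yr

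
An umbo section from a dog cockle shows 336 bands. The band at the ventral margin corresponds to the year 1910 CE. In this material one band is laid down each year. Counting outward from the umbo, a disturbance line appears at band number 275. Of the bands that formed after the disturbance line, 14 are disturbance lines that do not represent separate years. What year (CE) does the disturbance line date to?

Between band 275 and the ventral margin there are 336 − 275 = 61 bands.
61 − 14 false = 47 true bands after the disturbance line.
The band at the ventral margin is 1910 CE, so the disturbance line dates to 1910 − 47 = 1863 CE.

1863 CE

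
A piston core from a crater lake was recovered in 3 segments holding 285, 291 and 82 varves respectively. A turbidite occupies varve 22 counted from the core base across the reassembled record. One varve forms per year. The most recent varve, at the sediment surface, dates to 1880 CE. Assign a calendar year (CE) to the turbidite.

Total varves = 285 + 291 + 82 = 658.
The turbidite sits at varve 22 from the core base, so 658 − 22 = 636 varves formed after it.
Counting back 636 years from 1880 CE places the turbidite in 1880 − 636 = 1244 CE.

1244 CE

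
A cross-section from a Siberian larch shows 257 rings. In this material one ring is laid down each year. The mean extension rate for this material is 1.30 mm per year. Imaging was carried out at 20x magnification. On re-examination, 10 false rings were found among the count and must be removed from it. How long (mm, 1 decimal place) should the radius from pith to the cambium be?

321.1 mm

Adjusted count: 257 − 10 = 247 rings.
Length ≈ 1.30 × 247 = 321.1 mm.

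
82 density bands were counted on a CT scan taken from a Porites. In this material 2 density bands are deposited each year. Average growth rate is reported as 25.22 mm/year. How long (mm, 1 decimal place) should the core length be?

1034.0 mm

With 2 density bands per year, 82 / 2 = 41 years.
Predicted length = 25.22 mm/year × 41 years = 1034.0 mm.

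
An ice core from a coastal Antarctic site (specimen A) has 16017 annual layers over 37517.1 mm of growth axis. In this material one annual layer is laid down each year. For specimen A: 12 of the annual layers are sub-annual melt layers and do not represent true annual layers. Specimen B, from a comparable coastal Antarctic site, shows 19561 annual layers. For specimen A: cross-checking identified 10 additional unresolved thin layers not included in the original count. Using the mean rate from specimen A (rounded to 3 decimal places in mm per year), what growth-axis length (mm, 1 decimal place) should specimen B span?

Specimen A: after corrections the count is 16017 − 12 + 10 = 16015 annual layers.
A: 37517.1 mm over 16015 years gives 37517.1 / 16015 ≈ 2.343 mm/yr.
Length of B = 2.343 × 19561 = 45831.4 mm.

45831.4 mm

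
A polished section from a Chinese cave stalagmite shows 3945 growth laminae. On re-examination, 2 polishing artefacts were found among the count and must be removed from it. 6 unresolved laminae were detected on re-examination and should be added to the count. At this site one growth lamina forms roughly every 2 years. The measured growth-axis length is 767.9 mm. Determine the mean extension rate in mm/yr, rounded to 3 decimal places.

0.097 mm/yr

Adjusted count: 3945 − 2 + 6 = 3949 growth laminae.
At 2 years per growth lamina, 3949 × 2 = 7898 years.
Extension rate ≈ 767.9 / 7898 = 0.097 mm/yr.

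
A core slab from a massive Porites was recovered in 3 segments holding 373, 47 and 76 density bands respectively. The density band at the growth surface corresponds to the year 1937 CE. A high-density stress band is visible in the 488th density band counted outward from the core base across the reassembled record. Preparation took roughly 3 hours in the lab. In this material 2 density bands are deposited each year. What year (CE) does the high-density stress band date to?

Total density bands = 373 + 47 + 76 = 496.
Between density band 488 and the growth surface there are 496 − 488 = 8 density bands.
8 density bands at 2 per year is 8 / 2 = 4 years.
1937 − 4 = 1933 CE.

1933 CE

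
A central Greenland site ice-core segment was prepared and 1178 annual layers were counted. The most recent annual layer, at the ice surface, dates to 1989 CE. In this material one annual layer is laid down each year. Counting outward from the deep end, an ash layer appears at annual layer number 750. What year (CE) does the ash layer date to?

1561 CE

The ash layer sits at annual layer 750 from the deep end, so 1178 − 750 = 428 annual layers formed after it.
1989 − 428 = 1561 CE.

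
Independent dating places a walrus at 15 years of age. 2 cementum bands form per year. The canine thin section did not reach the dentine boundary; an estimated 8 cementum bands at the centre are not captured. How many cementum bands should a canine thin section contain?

Expected cementum bands: 15 × 2 = 30.
Subtracting the 8 cementum bands not captured gives 30 − 8 = 22 cementum bands in the record.

22 cementum bands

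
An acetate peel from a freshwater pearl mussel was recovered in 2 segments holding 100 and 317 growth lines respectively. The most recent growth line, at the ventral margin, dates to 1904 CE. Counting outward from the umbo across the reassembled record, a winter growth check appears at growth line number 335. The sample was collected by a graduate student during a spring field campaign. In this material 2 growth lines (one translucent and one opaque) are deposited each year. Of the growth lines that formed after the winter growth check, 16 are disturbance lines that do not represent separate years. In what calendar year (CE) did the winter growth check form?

1871 CE

Total growth lines = 100 + 317 = 417.
Between growth line 335 and the ventral margin there are 417 − 335 = 82 growth lines.
82 − 16 false = 66 true growth lines after the winter growth check.
Dividing by 2 growth lines per year: 66 / 2 = 33 years.
Counting back 33 years from 1904 CE places the winter growth check in 1904 − 33 = 1871 CE.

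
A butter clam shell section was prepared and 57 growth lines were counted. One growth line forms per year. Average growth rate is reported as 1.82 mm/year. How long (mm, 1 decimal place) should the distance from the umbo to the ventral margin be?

57 years of growth are recorded.
57 years at 1.82 mm/year gives 1.82 × 57 = 103.7 mm.

103.7 mm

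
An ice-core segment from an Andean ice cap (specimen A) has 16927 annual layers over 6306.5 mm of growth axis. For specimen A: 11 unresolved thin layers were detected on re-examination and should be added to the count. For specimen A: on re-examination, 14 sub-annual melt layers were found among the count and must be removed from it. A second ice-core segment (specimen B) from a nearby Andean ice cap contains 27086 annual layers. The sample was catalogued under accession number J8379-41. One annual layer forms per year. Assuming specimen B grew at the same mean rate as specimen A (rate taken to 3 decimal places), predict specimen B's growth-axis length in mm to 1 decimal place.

Specimen A: true annual layer count = 16927 − 14 + 11 = 16924.
A: Extension rate ≈ 6306.5 / 16924 = 0.373 mm/year.
For B, 0.373 mm/year × 27086 years = 10103.1 mm.

10103.1 mm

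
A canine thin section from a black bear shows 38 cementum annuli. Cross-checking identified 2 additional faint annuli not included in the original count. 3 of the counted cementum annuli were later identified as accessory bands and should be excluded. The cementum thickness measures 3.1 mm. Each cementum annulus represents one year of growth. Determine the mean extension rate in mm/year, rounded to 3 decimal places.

0.084 mm/year

After corrections the count is 38 − 3 + 2 = 37 cementum annuli.
3.1 mm over 37 years gives 3.1 / 37 ≈ 0.084 mm/year.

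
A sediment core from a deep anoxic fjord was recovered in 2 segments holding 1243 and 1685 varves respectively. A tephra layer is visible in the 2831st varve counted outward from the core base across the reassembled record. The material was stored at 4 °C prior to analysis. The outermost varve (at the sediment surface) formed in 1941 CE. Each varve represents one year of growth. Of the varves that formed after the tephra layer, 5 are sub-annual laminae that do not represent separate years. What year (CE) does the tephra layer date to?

Total varves = 1243 + 1685 = 2928.
Between varve 2831 and the sediment surface there are 2928 − 2831 = 97 varves.
Excluding 5 false varves: 97 − 5 = 92.
Counting back 92 years from 1941 CE places the tephra layer in 1941 − 92 = 1849 CE.

1849 CE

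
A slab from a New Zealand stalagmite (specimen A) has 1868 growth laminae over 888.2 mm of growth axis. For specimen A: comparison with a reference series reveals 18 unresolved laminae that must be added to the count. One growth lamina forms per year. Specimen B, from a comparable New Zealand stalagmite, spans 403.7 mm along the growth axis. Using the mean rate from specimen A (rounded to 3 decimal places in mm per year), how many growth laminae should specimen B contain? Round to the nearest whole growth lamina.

857 growth laminae

Specimen A: correcting the raw count gives 1868 + 18 = 1886 true growth laminae.
A: Extension rate ≈ 888.2 / 1886 = 0.471 mm/yr.
Specimen B: 403.7 mm / 0.471 mm per year = 857.11 years ≈ 857 growth laminae.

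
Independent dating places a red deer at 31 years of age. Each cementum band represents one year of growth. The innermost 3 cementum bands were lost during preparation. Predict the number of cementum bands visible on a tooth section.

Expected cementum bands over 31 years: 31.
31 − 3 missed = 28 cementum bands expected in the prepared section.

28 cementum bands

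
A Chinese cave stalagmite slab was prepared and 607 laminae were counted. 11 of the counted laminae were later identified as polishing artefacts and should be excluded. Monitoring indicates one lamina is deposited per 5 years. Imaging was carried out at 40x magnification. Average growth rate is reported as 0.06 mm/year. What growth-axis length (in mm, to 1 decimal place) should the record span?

Adjusted count: 607 − 11 = 596 laminae.
At 5 years per lamina, 596 × 5 = 2980 years.
2980 years at 0.06 mm/year gives 0.06 × 2980 = 178.8 mm.

178.8 mm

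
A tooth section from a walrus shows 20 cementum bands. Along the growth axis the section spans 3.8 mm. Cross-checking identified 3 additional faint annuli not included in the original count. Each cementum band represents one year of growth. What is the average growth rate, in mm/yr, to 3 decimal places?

Correcting the raw count gives 20 + 3 = 23 true cementum bands.
Mean rate = 3.8 mm / 23 years ≈ 0.165 mm/yr.

0.165 mm/yr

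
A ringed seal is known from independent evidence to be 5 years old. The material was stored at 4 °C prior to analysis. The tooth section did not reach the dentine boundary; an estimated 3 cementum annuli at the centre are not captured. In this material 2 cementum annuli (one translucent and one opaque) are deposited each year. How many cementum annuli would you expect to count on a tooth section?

7 cementum annuli

Expected cementum annuli: 5 × 2 = 10.
Subtracting the 3 cementum annuli not captured gives 10 − 3 = 7 cementum annuli in the record.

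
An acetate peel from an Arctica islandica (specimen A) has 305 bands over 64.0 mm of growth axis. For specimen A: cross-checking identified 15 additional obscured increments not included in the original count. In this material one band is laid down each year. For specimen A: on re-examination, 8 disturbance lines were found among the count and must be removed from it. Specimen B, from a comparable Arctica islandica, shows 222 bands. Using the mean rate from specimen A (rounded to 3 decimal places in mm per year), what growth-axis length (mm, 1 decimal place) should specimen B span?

45.5 mm

Specimen A: after corrections the count is 305 − 8 + 15 = 312 bands.
A: 64.0 mm over 312 years gives 64.0 / 312 ≈ 0.205 mm per year.
Length of B = 0.205 × 222 = 45.5 mm.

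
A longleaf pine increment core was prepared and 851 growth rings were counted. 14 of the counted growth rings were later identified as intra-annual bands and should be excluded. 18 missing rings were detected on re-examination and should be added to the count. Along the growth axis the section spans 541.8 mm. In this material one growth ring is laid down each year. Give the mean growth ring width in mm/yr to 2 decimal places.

0.63 mm/yr

After corrections the count is 851 − 14 + 18 = 855 growth rings.
541.8 mm over 855 years gives 541.8 / 855 ≈ 0.63 mm/yr.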